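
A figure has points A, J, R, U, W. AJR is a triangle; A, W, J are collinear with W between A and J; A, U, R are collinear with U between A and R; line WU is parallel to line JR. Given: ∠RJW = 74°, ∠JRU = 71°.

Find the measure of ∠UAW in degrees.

1. ∠AJR = 74°  [W on ray JA]
2. ∠ARJ = 71°  [U on ray RA]
3. ∠JAR = 35°  [△AJR]
4. ∠UAW = 35°  [W on AJ, U on AR]

∠UAW = 35°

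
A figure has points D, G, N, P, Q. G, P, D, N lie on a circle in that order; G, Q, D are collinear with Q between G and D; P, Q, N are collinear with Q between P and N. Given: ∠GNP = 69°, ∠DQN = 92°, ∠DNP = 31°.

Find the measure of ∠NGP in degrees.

1. ∠GQP = 92°  [vertical angles at Q]
2. ∠DGP = 31°  [same arc PD]
3. ∠GPN = 57°  [△GQP]
4. ∠NGP = 54°  [△GPN]

∠NGP = 54°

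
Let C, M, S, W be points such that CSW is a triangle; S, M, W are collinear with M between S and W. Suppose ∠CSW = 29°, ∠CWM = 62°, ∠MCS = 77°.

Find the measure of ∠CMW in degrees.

∠CMW = 106°

1. ∠CSM = 29°  [M on ray SW]
2. ∠CMS = 74°  [△CSM]
3. ∠CMW = 106°  [linear pair at M on SW]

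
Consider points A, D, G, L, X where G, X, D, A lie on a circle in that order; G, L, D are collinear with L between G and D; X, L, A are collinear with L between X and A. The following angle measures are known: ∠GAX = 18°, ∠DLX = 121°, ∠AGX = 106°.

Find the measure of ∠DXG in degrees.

1. ∠GDX = 18°  [same arc GX]
2. ∠AXG = 56°  [△GXA]
3. ∠GLX = 59°  [linear pair at L on GD]
4. ∠DGX = 65°  [△GLX]
5. ∠DXG = 97°  [△GXD]

∠DXG = 97°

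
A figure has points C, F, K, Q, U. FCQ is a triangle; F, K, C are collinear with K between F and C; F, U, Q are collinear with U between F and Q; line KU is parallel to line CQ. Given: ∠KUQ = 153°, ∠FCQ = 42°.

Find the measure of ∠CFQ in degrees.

1. ∠FUK = 27°  [linear pair at U on FQ]
2. ∠FKU = 42°  [KU∥CQ, corresponding at K]
3. ∠KFU = 111°  [△FKU]
4. ∠CFQ = 111°  [K on FC, U on FQ]

∠CFQ = 111°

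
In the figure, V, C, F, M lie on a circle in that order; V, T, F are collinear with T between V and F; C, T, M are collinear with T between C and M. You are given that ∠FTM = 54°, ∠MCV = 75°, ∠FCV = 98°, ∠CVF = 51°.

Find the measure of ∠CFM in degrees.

∠CFM = 106°

1. ∠CTV = 54°  [vertical angles at T]
2. ∠CFV = 31°  [△VCF]
3. ∠CMF = 51°  [same arc CF]
4. ∠CTF = 126°  [linear pair at T on VF]
5. ∠FCM = 23°  [△CTF]
6. ∠CFM = 106°  [△CFM]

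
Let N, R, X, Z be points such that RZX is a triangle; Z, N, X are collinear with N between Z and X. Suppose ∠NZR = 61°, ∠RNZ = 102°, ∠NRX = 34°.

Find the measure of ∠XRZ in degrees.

∠XRZ = 51°

1. ∠RZX = 61°  [N on ray ZX]
2. ∠RNX = 78°  [linear pair at N on ZX]
3. ∠NXR = 68°  [△RNX]
4. ∠RXZ = 68°  [N on ray XZ]
5. ∠XRZ = 51°  [△RZX]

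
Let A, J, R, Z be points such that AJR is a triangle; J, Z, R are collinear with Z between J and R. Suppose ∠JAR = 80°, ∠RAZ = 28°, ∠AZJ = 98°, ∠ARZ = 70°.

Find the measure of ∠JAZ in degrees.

∠JAZ = 52°

1. ∠ARJ = 70°  [Z on ray RJ]
2. ∠AJR = 30°  [△AJR]
3. ∠AJZ = 30°  [Z on ray JR]
4. ∠JAZ = 52°  [△AJZ]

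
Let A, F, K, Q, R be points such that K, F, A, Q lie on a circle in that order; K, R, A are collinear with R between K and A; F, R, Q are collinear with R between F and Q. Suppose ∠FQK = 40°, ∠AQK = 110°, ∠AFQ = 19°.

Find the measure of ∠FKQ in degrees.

1. ∠FAK = 40°  [same arc KF]
2. ∠AFK = 70°  [cyclic KFAQ, opposite ∠F+∠Q]
3. ∠ARF = 121°  [△FRA]
4. ∠AKF = 70°  [△KFA]
5. ∠FRK = 59°  [linear pair at R on KA]
6. ∠KFQ = 51°  [△KRF]
7. ∠FKQ = 89°  [△KFQ]

∠FKQ = 89°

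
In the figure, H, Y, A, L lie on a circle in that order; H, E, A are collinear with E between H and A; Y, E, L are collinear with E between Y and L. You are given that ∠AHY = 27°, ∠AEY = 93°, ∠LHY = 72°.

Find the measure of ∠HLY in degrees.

1. ∠HEY = 87°  [linear pair at E on HA]
2. ∠HYL = 66°  [△HEY]
3. ∠HLY = 42°  [△HYL]

∠HLY = 42°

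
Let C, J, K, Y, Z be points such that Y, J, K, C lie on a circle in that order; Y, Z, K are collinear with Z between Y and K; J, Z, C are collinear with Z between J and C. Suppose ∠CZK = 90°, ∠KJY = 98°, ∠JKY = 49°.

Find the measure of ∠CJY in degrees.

1. ∠JZY = 90°  [vertical angles at Z]
2. ∠JYK = 33°  [△YJK]
3. ∠CJY = 57°  [△YZJ]

∠CJY = 57°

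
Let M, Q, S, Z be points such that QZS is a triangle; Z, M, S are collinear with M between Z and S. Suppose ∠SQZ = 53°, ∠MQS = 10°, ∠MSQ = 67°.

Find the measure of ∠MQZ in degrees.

1. ∠QMS = 103°  [△QMS]
2. ∠QSZ = 67°  [M on ray SZ]
3. ∠QMZ = 77°  [linear pair at M on ZS]
4. ∠QZS = 60°  [△QZS]
5. ∠MZQ = 60°  [M on ray ZS]
6. ∠MQZ = 43°  [△QZM]

∠MQZ = 43°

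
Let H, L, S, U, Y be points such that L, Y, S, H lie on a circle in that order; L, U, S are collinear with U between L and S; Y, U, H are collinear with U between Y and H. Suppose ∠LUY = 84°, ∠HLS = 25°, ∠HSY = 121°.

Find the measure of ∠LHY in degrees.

1. ∠HUS = 84°  [vertical angles at U]
2. ∠HUL = 96°  [linear pair at U on LS]
3. ∠LHY = 59°  [△LUH]

∠LHY = 59°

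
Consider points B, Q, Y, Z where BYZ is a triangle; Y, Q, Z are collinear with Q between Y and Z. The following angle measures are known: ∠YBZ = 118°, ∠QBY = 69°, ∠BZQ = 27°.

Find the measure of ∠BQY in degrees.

1. ∠BZY = 27°  [Q on ray ZY]
2. ∠BYZ = 35°  [△BYZ]
3. ∠BYQ = 35°  [Q on ray YZ]
4. ∠BQY = 76°  [△BYQ]

∠BQY = 76°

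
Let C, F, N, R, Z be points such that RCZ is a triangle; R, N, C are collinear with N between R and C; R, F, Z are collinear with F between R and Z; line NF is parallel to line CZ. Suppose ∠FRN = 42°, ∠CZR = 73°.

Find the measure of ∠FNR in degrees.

∠FNR = 65°

1. ∠CRZ = 42°  [N on RC, F on RZ]
2. ∠RCZ = 65°  [△RCZ]
3. ∠FNR = 65°  [NF∥CZ, corresponding at N]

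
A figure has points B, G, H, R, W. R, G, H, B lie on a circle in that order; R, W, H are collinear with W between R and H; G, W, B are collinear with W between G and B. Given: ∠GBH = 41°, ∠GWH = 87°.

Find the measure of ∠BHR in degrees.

∠BHR = 46°

1. ∠GRH = 41°  [same arc GH]
2. ∠GWR = 93°  [linear pair at W on RH]
3. ∠BGR = 46°  [△RWG]
4. ∠BHR = 46°  [same arc RB]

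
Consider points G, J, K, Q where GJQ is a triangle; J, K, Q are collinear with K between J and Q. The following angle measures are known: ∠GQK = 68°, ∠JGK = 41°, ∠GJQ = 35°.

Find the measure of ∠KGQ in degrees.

1. ∠GJK = 35°  [K on ray JQ]
2. ∠GKJ = 104°  [△GJK]
3. ∠GKQ = 76°  [linear pair at K on JQ]
4. ∠KGQ = 36°  [△GKQ]

∠KGQ = 36°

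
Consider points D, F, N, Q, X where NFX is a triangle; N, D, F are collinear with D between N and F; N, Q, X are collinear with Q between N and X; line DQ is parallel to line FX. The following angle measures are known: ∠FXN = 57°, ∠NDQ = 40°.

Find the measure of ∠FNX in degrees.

1. ∠DQN = 57°  [DQ∥FX, corresponding at Q]
2. ∠DNQ = 83°  [△NDQ]
3. ∠FNX = 83°  [D on NF, Q on NX]

∠FNX = 83°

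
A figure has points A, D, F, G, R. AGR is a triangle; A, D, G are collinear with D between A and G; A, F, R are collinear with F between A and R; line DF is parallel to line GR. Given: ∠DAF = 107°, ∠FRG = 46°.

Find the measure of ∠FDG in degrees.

1. ∠GAR = 107°  [D on AG, F on AR]
2. ∠ARG = 46°  [F on ray RA]
3. ∠AGR = 27°  [△AGR]
4. ∠ADF = 27°  [DF∥GR, corresponding at D]
5. ∠FDG = 153°  [linear pair at D on AG]

∠FDG = 153°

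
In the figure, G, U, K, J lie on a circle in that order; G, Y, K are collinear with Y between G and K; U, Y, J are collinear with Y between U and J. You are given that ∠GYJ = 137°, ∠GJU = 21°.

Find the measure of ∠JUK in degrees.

∠JUK = 22°

1. ∠KYU = 137°  [vertical angles at Y]
2. ∠GKU = 21°  [same arc GU]
3. ∠JUK = 22°  [△UYK]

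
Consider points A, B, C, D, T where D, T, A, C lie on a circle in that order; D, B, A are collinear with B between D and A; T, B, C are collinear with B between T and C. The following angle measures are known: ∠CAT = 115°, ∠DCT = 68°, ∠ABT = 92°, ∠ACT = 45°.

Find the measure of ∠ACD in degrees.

1. ∠CDT = 65°  [cyclic DTAC, opposite ∠D+∠A]
2. ∠ATC = 20°  [△TAC]
3. ∠CTD = 47°  [△DTC]
4. ∠ADC = 20°  [same arc AC]
5. ∠CAD = 47°  [same arc DC]
6. ∠ACD = 113°  [△DAC]

∠ACD = 113°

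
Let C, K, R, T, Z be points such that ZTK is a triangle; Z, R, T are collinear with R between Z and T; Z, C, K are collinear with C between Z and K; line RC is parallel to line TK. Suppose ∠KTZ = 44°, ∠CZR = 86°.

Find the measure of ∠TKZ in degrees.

∠TKZ = 50°

1. ∠CRZ = 44°  [RC∥TK, corresponding at R]
2. ∠RCZ = 50°  [△ZRC]
3. ∠TKZ = 50°  [RC∥TK, corresponding at C]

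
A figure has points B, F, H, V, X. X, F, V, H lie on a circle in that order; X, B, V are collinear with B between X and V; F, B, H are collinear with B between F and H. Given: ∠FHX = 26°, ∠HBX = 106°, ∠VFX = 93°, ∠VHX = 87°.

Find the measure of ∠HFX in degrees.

1. ∠FVX = 26°  [same arc XF]
2. ∠FBV = 106°  [vertical angles at B]
3. ∠FXV = 61°  [△XFV]
4. ∠FBX = 74°  [linear pair at B on XV]
5. ∠HFX = 45°  [△XBF]

∠HFX = 45°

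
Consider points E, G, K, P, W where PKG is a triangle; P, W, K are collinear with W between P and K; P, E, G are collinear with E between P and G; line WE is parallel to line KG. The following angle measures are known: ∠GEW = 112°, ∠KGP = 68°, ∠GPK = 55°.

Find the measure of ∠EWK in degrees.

1. ∠PEW = 68°  [linear pair at E on PG]
2. ∠EPW = 55°  [W on PK, E on PG]
3. ∠EWP = 57°  [△PWE]
4. ∠EWK = 123°  [linear pair at W on PK]

∠EWK = 123°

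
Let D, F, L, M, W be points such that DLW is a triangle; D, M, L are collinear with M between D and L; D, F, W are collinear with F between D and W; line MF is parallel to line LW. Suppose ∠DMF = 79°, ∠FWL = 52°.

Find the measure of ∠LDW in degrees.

∠LDW = 49°

1. ∠DLW = 79°  [MF∥LW, corresponding at M]
2. ∠DWL = 52°  [F on ray WD]
3. ∠LDW = 49°  [△DLW]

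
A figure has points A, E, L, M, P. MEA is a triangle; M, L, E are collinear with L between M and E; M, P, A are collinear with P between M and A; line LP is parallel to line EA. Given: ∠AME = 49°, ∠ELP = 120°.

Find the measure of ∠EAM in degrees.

1. ∠LMP = 49°  [L on ME, P on MA]
2. ∠MLP = 60°  [linear pair at L on ME]
3. ∠LPM = 71°  [△MLP]
4. ∠EAM = 71°  [LP∥EA, corresponding at P]

∠EAM = 71°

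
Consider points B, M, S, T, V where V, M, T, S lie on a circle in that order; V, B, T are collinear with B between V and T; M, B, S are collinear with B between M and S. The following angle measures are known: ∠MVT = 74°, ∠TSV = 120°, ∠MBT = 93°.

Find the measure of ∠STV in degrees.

1. ∠MST = 74°  [same arc MT]
2. ∠SBV = 93°  [vertical angles at B]
3. ∠SBT = 87°  [linear pair at B on VT]
4. ∠STV = 19°  [△TBS]

∠STV = 19°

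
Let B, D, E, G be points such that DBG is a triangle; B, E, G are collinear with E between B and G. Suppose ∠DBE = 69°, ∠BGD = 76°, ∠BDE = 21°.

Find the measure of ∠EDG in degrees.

∠EDG = 14°

1. ∠BED = 90°  [△DBE]
2. ∠DGE = 76°  [E on ray GB]
3. ∠DEG = 90°  [linear pair at E on BG]
4. ∠EDG = 14°  [△DEG]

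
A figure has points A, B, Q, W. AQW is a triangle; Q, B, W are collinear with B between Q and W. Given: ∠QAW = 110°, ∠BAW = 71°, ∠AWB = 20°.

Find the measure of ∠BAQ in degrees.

1. ∠ABW = 89°  [△ABW]
2. ∠AWQ = 20°  [B on ray WQ]
3. ∠ABQ = 91°  [linear pair at B on QW]
4. ∠AQW = 50°  [△AQW]
5. ∠AQB = 50°  [B on ray QW]
6. ∠BAQ = 39°  [△AQB]

∠BAQ = 39°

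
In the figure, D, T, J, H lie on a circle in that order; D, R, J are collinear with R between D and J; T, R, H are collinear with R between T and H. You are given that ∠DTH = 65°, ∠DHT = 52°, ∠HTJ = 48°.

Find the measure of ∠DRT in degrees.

1. ∠DJT = 52°  [same arc DT]
2. ∠JRT = 80°  [△TRJ]
3. ∠DRT = 100°  [linear pair at R on DJ]

∠DRT = 100°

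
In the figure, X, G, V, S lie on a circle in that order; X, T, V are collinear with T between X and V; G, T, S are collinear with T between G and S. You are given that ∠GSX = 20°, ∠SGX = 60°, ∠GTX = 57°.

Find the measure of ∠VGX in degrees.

1. ∠GVX = 20°  [same arc XG]
2. ∠GXV = 63°  [△XTG]
3. ∠VGX = 97°  [△XGV]

∠VGX = 97°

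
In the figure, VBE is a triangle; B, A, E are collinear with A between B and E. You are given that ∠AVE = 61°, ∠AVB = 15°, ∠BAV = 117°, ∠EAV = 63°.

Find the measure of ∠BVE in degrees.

∠BVE = 76°

1. ∠AEV = 56°  [△VAE]
2. ∠ABV = 48°  [△VBA]
3. ∠BEV = 56°  [A on ray EB]
4. ∠EBV = 48°  [A on ray BE]
5. ∠BVE = 76°  [△VBE]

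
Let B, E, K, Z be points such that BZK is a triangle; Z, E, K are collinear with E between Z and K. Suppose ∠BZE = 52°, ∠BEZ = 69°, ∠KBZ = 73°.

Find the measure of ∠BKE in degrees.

∠BKE = 55°

1. ∠BZK = 52°  [E on ray ZK]
2. ∠BKZ = 55°  [△BZK]
3. ∠BKE = 55°  [E on ray KZ]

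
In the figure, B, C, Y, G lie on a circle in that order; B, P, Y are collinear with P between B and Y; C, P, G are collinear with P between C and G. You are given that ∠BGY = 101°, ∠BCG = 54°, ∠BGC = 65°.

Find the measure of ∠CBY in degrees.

1. ∠BCY = 79°  [cyclic BCYG, opposite ∠C+∠G]
2. ∠BYC = 65°  [same arc BC]
3. ∠CBY = 36°  [△BCY]

∠CBY = 36°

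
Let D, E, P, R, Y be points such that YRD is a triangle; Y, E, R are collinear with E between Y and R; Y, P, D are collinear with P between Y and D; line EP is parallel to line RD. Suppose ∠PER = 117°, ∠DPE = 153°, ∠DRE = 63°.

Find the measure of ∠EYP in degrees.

∠EYP = 90°

1. ∠PEY = 63°  [linear pair at E on YR]
2. ∠EPY = 27°  [linear pair at P on YD]
3. ∠EYP = 90°  [△YEP]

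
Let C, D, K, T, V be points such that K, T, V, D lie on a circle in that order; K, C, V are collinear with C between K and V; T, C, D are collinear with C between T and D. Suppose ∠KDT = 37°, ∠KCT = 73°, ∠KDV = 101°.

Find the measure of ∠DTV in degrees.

1. ∠KVT = 37°  [same arc KT]
2. ∠TCV = 107°  [linear pair at C on KV]
3. ∠DTV = 36°  [△TCV]

∠DTV = 36°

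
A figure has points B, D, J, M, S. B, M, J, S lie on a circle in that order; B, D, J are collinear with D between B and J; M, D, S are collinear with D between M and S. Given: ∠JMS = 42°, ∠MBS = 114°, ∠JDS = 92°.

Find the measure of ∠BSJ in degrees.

1. ∠JBS = 42°  [same arc JS]
2. ∠MJS = 66°  [cyclic BMJS, opposite ∠B+∠J]
3. ∠JSM = 72°  [△MJS]
4. ∠BJS = 16°  [△JDS]
5. ∠BSJ = 122°  [△BJS]

∠BSJ = 122°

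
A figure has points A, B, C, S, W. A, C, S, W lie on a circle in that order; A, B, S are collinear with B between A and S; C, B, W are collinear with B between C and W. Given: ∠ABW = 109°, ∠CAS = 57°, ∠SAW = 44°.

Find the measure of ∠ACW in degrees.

1. ∠CBS = 109°  [vertical angles at B]
2. ∠ABC = 71°  [linear pair at B on AS]
3. ∠ACW = 52°  [△ABC]

∠ACW = 52°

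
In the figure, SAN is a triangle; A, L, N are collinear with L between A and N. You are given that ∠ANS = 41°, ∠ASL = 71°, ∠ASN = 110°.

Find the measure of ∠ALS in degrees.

1. ∠NAS = 29°  [△SAN]
2. ∠LAS = 29°  [L on ray AN]
3. ∠ALS = 80°  [△SAL]

∠ALS = 80°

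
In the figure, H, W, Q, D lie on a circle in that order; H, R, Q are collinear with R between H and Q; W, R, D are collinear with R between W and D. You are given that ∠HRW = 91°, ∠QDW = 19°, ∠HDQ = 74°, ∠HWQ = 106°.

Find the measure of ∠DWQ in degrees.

∠DWQ = 36°

1. ∠QRW = 89°  [linear pair at R on HQ]
2. ∠QHW = 19°  [same arc WQ]
3. ∠HQW = 55°  [△HWQ]
4. ∠DWQ = 36°  [△WRQ]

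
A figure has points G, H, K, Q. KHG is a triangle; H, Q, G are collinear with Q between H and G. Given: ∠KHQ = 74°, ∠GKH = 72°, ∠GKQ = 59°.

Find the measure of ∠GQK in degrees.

1. ∠GHK = 74°  [Q on ray HG]
2. ∠HGK = 34°  [△KHG]
3. ∠KGQ = 34°  [Q on ray GH]
4. ∠GQK = 87°  [△KQG]

∠GQK = 87°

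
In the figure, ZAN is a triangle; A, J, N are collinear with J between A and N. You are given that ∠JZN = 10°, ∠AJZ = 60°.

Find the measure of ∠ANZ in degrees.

∠ANZ = 50°

1. ∠NJZ = 120°  [linear pair at J on AN]
2. ∠JNZ = 50°  [△ZJN]
3. ∠ANZ = 50°  [J on ray NA]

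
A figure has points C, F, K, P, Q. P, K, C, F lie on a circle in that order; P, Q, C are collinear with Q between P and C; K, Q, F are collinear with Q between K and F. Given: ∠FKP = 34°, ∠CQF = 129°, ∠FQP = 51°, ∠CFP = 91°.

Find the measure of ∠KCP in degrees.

1. ∠KQP = 129°  [vertical angles at Q]
2. ∠CKP = 89°  [cyclic PKCF, opposite ∠K+∠F]
3. ∠CPK = 17°  [△PQK]
4. ∠KCP = 74°  [△PKC]

∠KCP = 74°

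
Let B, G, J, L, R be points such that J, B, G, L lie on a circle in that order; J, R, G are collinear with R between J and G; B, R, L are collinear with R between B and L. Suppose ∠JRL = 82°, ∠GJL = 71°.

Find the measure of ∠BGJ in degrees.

1. ∠BRG = 82°  [vertical angles at R]
2. ∠GBL = 71°  [same arc GL]
3. ∠BGJ = 27°  [△BRG]

∠BGJ = 27°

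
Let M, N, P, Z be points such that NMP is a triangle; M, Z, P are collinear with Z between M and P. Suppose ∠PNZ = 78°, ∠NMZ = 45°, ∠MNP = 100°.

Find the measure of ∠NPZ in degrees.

∠NPZ = 35°

1. ∠NMP = 45°  [Z on ray MP]
2. ∠MPN = 35°  [△NMP]
3. ∠NPZ = 35°  [Z on ray PM]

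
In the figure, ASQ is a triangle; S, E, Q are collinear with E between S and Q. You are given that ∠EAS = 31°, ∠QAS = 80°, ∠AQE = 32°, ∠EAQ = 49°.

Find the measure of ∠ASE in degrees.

∠ASE = 68°

1. ∠AEQ = 99°  [△AEQ]
2. ∠AES = 81°  [linear pair at E on SQ]
3. ∠ASE = 68°  [△ASE]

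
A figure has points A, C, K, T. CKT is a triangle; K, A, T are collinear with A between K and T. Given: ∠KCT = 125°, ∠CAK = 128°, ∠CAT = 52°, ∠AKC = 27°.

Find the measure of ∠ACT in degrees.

1. ∠CKT = 27°  [A on ray KT]
2. ∠CTK = 28°  [△CKT]
3. ∠ATC = 28°  [A on ray TK]
4. ∠ACT = 100°  [△CAT]

∠ACT = 100°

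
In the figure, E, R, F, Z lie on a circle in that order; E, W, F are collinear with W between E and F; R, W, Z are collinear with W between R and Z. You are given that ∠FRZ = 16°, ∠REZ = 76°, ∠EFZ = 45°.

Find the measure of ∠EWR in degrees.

∠EWR = 75°

1. ∠RFZ = 104°  [cyclic ERFZ, opposite ∠E+∠F]
2. ∠ERZ = 45°  [same arc EZ]
3. ∠FZR = 60°  [△RFZ]
4. ∠FER = 60°  [same arc RF]
5. ∠EWR = 75°  [△EWR]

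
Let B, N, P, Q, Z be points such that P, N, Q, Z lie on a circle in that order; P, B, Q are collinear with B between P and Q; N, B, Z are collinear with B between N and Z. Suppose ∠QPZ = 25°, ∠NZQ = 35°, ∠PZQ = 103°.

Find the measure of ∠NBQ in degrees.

1. ∠QNZ = 25°  [same arc QZ]
2. ∠NPQ = 35°  [same arc NQ]
3. ∠PNQ = 77°  [cyclic PNQZ, opposite ∠N+∠Z]
4. ∠NQP = 68°  [△PNQ]
5. ∠NBQ = 87°  [△NBQ]

∠NBQ = 87°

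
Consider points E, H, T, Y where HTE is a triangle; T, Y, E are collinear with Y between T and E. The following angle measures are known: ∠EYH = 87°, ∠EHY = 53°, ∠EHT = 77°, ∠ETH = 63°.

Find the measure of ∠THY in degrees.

1. ∠HYT = 93°  [linear pair at Y on TE]
2. ∠HTY = 63°  [Y on ray TE]
3. ∠THY = 24°  [△HTY]

∠THY = 24°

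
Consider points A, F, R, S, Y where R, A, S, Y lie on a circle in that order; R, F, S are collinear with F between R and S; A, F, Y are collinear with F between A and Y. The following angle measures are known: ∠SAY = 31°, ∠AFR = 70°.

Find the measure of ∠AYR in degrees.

1. ∠SRY = 31°  [same arc SY]
2. ∠SFY = 70°  [vertical angles at F]
3. ∠RFY = 110°  [linear pair at F on RS]
4. ∠AYR = 39°  [△RFY]

∠AYR = 39°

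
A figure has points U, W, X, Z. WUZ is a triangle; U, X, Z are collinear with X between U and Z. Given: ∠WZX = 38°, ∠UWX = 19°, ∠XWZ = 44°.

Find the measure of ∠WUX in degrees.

∠WUX = 79°

1. ∠WXZ = 98°  [△WXZ]
2. ∠UXW = 82°  [linear pair at X on UZ]
3. ∠WUX = 79°  [△WUX]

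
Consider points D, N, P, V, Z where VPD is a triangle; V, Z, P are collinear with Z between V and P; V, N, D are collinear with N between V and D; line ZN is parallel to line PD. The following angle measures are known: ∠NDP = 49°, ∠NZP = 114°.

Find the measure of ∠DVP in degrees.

∠DVP = 65°

1. ∠PDV = 49°  [N on ray DV]
2. ∠NZV = 66°  [linear pair at Z on VP]
3. ∠VNZ = 49°  [ZN∥PD, corresponding at N]
4. ∠NVZ = 65°  [△VZN]
5. ∠DVP = 65°  [Z on VP, N on VD]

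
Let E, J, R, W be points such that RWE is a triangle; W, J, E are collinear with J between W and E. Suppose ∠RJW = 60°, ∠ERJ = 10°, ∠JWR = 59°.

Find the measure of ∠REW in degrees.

1. ∠EJR = 120°  [linear pair at J on WE]
2. ∠JER = 50°  [△RJE]
3. ∠REW = 50°  [J on ray EW]

∠REW = 50°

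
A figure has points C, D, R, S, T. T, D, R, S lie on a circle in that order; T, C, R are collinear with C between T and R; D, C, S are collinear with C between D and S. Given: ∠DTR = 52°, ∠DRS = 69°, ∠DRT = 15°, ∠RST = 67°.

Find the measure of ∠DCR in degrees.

1. ∠DSR = 52°  [same arc DR]
2. ∠RDS = 59°  [△DRS]
3. ∠DCR = 106°  [△DCR]

∠DCR = 106°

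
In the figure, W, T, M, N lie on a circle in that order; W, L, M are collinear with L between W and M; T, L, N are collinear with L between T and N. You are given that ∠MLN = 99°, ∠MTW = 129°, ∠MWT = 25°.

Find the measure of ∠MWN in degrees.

1. ∠NLW = 81°  [linear pair at L on WM]
2. ∠TMW = 26°  [△WTM]
3. ∠TNW = 26°  [same arc WT]
4. ∠MWN = 73°  [△WLN]

∠MWN = 73°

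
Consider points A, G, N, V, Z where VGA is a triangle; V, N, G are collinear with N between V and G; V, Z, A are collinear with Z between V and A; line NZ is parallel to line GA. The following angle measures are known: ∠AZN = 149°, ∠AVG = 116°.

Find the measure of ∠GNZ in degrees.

1. ∠NZV = 31°  [linear pair at Z on VA]
2. ∠NVZ = 116°  [N on VG, Z on VA]
3. ∠VNZ = 33°  [△VNZ]
4. ∠GNZ = 147°  [linear pair at N on VG]

∠GNZ = 147°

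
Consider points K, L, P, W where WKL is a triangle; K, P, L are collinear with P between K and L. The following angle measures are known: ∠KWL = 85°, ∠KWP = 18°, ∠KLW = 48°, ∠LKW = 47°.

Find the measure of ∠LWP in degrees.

∠LWP = 67°

1. ∠PLW = 48°  [P on ray LK]
2. ∠PKW = 47°  [P on ray KL]
3. ∠KPW = 115°  [△WKP]
4. ∠LPW = 65°  [linear pair at P on KL]
5. ∠LWP = 67°  [△WPL]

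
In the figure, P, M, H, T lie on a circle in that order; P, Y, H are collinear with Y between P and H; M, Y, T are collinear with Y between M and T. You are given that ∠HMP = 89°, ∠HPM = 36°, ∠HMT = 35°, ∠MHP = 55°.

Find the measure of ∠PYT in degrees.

∠PYT = 90°

1. ∠HPT = 35°  [same arc HT]
2. ∠MTP = 55°  [same arc PM]
3. ∠PYT = 90°  [△PYT]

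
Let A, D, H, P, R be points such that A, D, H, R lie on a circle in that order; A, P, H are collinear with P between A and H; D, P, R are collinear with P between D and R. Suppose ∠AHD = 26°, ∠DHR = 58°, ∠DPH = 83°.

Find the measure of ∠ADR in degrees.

1. ∠ARD = 26°  [same arc AD]
2. ∠DAR = 122°  [cyclic ADHR, opposite ∠A+∠H]
3. ∠ADR = 32°  [△ADR]

∠ADR = 32°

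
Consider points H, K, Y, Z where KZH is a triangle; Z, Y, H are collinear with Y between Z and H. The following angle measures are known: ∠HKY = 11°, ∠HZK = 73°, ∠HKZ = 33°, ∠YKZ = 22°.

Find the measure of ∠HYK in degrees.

∠HYK = 95°

1. ∠KZY = 73°  [Y on ray ZH]
2. ∠KYZ = 85°  [△KZY]
3. ∠HYK = 95°  [linear pair at Y on ZH]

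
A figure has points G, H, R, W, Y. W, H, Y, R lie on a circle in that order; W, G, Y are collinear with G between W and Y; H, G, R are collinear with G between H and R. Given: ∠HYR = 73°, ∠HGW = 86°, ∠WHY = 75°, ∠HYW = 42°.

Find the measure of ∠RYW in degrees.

1. ∠HWR = 107°  [cyclic WHYR, opposite ∠W+∠Y]
2. ∠HRW = 42°  [same arc WH]
3. ∠RHW = 31°  [△WHR]
4. ∠RYW = 31°  [same arc WR]

∠RYW = 31°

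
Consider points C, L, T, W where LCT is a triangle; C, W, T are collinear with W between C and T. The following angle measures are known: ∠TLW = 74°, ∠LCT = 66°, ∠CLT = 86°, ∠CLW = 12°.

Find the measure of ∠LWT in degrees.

1. ∠LCW = 66°  [W on ray CT]
2. ∠CWL = 102°  [△LCW]
3. ∠LWT = 78°  [linear pair at W on CT]

∠LWT = 78°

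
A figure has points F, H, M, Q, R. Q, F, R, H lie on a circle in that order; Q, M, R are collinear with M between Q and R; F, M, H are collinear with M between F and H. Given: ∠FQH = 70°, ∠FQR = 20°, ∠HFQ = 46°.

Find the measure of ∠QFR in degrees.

1. ∠FHQ = 64°  [△QFH]
2. ∠FRQ = 64°  [same arc QF]
3. ∠QFR = 96°  [△QFR]

∠QFR = 96°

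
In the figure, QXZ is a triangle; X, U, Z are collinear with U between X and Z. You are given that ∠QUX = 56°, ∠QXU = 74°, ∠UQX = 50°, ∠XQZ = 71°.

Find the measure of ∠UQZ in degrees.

∠UQZ = 21°

1. ∠QUZ = 124°  [linear pair at U on XZ]
2. ∠QXZ = 74°  [U on ray XZ]
3. ∠QZX = 35°  [△QXZ]
4. ∠QZU = 35°  [U on ray ZX]
5. ∠UQZ = 21°  [△QUZ]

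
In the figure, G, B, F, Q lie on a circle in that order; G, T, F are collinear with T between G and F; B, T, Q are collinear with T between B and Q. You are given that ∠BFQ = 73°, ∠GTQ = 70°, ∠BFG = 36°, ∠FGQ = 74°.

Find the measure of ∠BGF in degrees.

∠BGF = 33°

1. ∠BGQ = 107°  [cyclic GBFQ, opposite ∠G+∠F]
2. ∠BTF = 70°  [vertical angles at T]
3. ∠BQG = 36°  [△GTQ]
4. ∠GBQ = 37°  [△GBQ]
5. ∠BTG = 110°  [linear pair at T on GF]
6. ∠BGF = 33°  [△GTB]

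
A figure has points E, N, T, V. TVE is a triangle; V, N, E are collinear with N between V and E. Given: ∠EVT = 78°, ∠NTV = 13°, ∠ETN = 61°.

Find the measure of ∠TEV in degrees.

∠TEV = 28°

1. ∠NVT = 78°  [N on ray VE]
2. ∠TNV = 89°  [△TVN]
3. ∠ENT = 91°  [linear pair at N on VE]
4. ∠NET = 28°  [△TNE]
5. ∠TEV = 28°  [N on ray EV]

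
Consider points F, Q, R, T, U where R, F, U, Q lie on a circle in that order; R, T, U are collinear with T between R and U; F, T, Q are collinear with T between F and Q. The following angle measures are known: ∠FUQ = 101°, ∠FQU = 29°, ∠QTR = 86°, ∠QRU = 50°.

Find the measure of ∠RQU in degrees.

1. ∠QFU = 50°  [△FUQ]
2. ∠FRU = 29°  [same arc FU]
3. ∠FTU = 86°  [vertical angles at T]
4. ∠FUR = 44°  [△FTU]
5. ∠RFU = 107°  [△RFU]
6. ∠RQU = 73°  [cyclic RFUQ, opposite ∠F+∠Q]

∠RQU = 73°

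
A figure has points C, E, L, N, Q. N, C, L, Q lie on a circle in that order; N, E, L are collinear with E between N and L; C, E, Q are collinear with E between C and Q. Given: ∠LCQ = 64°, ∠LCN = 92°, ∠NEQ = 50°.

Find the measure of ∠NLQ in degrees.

∠NLQ = 28°

1. ∠LNQ = 64°  [same arc LQ]
2. ∠LQN = 88°  [cyclic NCLQ, opposite ∠C+∠Q]
3. ∠NLQ = 28°  [△NLQ]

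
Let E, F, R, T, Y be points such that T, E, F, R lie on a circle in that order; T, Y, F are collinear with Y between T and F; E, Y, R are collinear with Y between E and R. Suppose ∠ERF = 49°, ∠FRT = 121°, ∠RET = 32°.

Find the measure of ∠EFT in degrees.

1. ∠ETF = 49°  [same arc EF]
2. ∠FET = 59°  [cyclic TEFR, opposite ∠E+∠R]
3. ∠EFT = 72°  [△TEF]

∠EFT = 72°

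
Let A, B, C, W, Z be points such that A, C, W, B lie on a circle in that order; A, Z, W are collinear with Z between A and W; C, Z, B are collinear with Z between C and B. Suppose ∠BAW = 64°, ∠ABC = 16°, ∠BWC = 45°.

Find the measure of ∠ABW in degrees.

1. ∠BCW = 64°  [same arc WB]
2. ∠AZB = 100°  [△AZB]
3. ∠CBW = 71°  [△CWB]
4. ∠BZW = 80°  [linear pair at Z on AW]
5. ∠AWB = 29°  [△WZB]
6. ∠ABW = 87°  [△AWB]

∠ABW = 87°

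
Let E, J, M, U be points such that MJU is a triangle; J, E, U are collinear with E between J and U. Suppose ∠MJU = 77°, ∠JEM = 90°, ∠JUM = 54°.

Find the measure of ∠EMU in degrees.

∠EMU = 36°

1. ∠MEU = 90°  [linear pair at E on JU]
2. ∠EUM = 54°  [E on ray UJ]
3. ∠EMU = 36°  [△MEU]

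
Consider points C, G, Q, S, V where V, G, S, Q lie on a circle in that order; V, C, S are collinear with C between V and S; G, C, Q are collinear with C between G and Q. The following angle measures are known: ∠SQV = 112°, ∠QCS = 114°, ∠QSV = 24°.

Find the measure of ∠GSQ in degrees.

1. ∠QVS = 44°  [△VSQ]
2. ∠GQS = 42°  [△SCQ]
3. ∠QGS = 44°  [same arc SQ]
4. ∠GSQ = 94°  [△GSQ]

∠GSQ = 94°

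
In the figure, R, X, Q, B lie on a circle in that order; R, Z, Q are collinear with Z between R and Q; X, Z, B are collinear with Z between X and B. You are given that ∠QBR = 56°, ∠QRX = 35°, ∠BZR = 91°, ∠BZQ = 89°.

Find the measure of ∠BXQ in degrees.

∠BXQ = 68°

1. ∠QXR = 124°  [cyclic RXQB, opposite ∠X+∠B]
2. ∠RQX = 21°  [△RXQ]
3. ∠QZX = 91°  [vertical angles at Z]
4. ∠BXQ = 68°  [△XZQ]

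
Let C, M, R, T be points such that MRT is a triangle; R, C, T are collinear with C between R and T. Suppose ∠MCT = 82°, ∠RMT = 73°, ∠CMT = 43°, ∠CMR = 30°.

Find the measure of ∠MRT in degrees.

∠MRT = 52°

1. ∠MCR = 98°  [linear pair at C on RT]
2. ∠CRM = 52°  [△MRC]
3. ∠MRT = 52°  [C on ray RT]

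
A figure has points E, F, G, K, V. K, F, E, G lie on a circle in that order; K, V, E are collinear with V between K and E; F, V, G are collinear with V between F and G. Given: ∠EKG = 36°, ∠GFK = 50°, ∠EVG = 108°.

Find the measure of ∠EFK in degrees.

1. ∠GEK = 50°  [same arc KG]
2. ∠EGK = 94°  [△KEG]
3. ∠EFK = 86°  [cyclic KFEG, opposite ∠F+∠G]

∠EFK = 86°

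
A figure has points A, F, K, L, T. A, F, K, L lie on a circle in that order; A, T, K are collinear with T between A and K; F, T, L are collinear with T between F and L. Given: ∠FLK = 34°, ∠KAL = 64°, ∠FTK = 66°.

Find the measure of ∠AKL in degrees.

∠AKL = 32°

1. ∠FAK = 34°  [same arc FK]
2. ∠ATF = 114°  [linear pair at T on AK]
3. ∠AFL = 32°  [△ATF]
4. ∠AKL = 32°  [same arc AL]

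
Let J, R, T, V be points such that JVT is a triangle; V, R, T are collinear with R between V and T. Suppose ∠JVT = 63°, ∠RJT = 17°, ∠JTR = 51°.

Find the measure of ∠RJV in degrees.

1. ∠JVR = 63°  [R on ray VT]
2. ∠JRT = 112°  [△JRT]
3. ∠JRV = 68°  [linear pair at R on VT]
4. ∠RJV = 49°  [△JVR]

∠RJV = 49°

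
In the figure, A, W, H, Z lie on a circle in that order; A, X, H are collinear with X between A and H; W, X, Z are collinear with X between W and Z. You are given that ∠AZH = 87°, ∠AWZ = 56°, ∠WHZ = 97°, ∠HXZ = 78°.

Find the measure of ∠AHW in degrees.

1. ∠WAZ = 83°  [cyclic AWHZ, opposite ∠A+∠H]
2. ∠AZW = 41°  [△AWZ]
3. ∠AHW = 41°  [same arc AW]

∠AHW = 41°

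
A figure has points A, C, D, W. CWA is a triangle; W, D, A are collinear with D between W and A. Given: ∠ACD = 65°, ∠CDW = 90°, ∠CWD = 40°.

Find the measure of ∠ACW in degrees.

1. ∠ADC = 90°  [linear pair at D on WA]
2. ∠AWC = 40°  [D on ray WA]
3. ∠CAD = 25°  [△CDA]
4. ∠CAW = 25°  [D on ray AW]
5. ∠ACW = 115°  [△CWA]

∠ACW = 115°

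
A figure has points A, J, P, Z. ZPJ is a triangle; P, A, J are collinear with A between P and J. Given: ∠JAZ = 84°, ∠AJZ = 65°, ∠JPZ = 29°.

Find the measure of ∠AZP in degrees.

1. ∠PAZ = 96°  [linear pair at A on PJ]
2. ∠APZ = 29°  [A on ray PJ]
3. ∠AZP = 55°  [△ZPA]

∠AZP = 55°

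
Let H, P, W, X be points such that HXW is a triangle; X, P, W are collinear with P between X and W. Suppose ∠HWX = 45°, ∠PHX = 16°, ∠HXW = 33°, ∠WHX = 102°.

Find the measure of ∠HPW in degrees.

∠HPW = 49°

1. ∠HXP = 33°  [P on ray XW]
2. ∠HPX = 131°  [△HXP]
3. ∠HPW = 49°  [linear pair at P on XW]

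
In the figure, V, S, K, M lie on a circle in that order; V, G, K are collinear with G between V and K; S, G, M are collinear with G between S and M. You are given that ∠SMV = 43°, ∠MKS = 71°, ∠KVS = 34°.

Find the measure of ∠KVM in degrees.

1. ∠KMS = 34°  [same arc SK]
2. ∠KSM = 75°  [△SKM]
3. ∠KVM = 75°  [same arc KM]

∠KVM = 75°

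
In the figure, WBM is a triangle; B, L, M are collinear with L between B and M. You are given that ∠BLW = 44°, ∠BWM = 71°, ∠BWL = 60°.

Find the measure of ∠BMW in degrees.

∠BMW = 33°

1. ∠LBW = 76°  [△WBL]
2. ∠MBW = 76°  [L on ray BM]
3. ∠BMW = 33°  [△WBM]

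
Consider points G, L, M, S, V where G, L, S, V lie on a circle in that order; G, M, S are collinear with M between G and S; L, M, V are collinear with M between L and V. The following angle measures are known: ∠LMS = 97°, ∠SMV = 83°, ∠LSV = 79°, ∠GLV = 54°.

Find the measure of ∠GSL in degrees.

∠GSL = 25°

1. ∠LGV = 101°  [cyclic GLSV, opposite ∠G+∠S]
2. ∠GVL = 25°  [△GLV]
3. ∠GSL = 25°  [same arc GL]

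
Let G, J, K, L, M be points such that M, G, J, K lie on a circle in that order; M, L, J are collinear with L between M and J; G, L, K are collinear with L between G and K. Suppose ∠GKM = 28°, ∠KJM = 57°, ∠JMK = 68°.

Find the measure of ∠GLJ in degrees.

1. ∠GJM = 28°  [same arc MG]
2. ∠JGK = 68°  [same arc JK]
3. ∠GLJ = 84°  [△GLJ]

∠GLJ = 84°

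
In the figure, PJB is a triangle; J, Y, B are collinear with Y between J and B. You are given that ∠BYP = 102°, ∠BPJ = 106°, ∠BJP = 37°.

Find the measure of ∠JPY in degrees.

1. ∠JYP = 78°  [linear pair at Y on JB]
2. ∠PJY = 37°  [Y on ray JB]
3. ∠JPY = 65°  [△PJY]

∠JPY = 65°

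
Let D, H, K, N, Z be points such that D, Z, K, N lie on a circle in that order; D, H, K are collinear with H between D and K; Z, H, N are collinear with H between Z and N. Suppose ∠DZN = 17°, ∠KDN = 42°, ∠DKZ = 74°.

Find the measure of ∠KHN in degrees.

1. ∠DNZ = 74°  [same arc DZ]
2. ∠DHN = 64°  [△DHN]
3. ∠KHN = 116°  [linear pair at H on DK]

∠KHN = 116°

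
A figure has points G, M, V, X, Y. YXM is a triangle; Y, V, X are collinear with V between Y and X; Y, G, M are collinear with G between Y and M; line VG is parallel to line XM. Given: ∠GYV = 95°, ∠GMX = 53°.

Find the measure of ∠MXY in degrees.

∠MXY = 32°

1. ∠MYX = 95°  [V on YX, G on YM]
2. ∠XMY = 53°  [G on ray MY]
3. ∠MXY = 32°  [△YXM]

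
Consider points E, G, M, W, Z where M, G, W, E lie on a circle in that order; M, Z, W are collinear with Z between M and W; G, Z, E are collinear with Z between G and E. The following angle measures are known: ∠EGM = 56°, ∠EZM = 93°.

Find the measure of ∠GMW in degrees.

∠GMW = 37°

1. ∠EWM = 56°  [same arc ME]
2. ∠EZW = 87°  [linear pair at Z on MW]
3. ∠GEW = 37°  [△WZE]
4. ∠GMW = 37°  [same arc GW]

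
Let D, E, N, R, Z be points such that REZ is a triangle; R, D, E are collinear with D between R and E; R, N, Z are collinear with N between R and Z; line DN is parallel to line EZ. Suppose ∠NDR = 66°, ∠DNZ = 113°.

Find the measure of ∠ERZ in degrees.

1. ∠DNR = 67°  [linear pair at N on RZ]
2. ∠DRN = 47°  [△RDN]
3. ∠ERZ = 47°  [D on RE, N on RZ]

∠ERZ = 47°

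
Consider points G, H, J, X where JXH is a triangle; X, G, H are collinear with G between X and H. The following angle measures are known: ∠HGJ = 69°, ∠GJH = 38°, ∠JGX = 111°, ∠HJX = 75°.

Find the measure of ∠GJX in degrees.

∠GJX = 37°

1. ∠GHJ = 73°  [△JGH]
2. ∠JHX = 73°  [G on ray HX]
3. ∠HXJ = 32°  [△JXH]
4. ∠GXJ = 32°  [G on ray XH]
5. ∠GJX = 37°  [△JXG]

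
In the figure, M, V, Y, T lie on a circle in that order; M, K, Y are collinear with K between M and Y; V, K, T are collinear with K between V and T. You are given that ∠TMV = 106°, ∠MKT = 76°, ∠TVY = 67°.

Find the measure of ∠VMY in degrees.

1. ∠TYV = 74°  [cyclic MVYT, opposite ∠M+∠Y]
2. ∠VTY = 39°  [△VYT]
3. ∠VMY = 39°  [same arc VY]

∠VMY = 39°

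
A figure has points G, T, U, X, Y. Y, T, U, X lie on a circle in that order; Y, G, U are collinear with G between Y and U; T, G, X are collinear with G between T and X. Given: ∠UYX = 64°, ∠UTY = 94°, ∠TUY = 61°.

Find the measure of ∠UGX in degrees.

1. ∠UXY = 86°  [cyclic YTUX, opposite ∠T+∠X]
2. ∠TYU = 25°  [△YTU]
3. ∠XUY = 30°  [△YUX]
4. ∠TXU = 25°  [same arc TU]
5. ∠UGX = 125°  [△UGX]

∠UGX = 125°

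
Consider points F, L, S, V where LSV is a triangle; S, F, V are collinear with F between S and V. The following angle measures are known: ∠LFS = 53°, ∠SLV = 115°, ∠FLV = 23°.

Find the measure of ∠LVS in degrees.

∠LVS = 30°

1. ∠LFV = 127°  [linear pair at F on SV]
2. ∠FVL = 30°  [△LFV]
3. ∠LVS = 30°  [F on ray VS]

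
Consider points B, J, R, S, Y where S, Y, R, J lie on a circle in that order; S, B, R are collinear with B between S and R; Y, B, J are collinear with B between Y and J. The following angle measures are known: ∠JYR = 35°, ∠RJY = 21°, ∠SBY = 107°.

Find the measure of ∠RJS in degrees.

∠RJS = 93°

1. ∠JSR = 35°  [same arc RJ]
2. ∠JBR = 107°  [vertical angles at B]
3. ∠JRS = 52°  [△RBJ]
4. ∠RJS = 93°  [△SRJ]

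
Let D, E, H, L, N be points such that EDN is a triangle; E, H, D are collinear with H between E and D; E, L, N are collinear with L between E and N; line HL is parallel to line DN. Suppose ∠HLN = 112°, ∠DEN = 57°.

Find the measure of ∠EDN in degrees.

1. ∠ELH = 68°  [linear pair at L on EN]
2. ∠HEL = 57°  [H on ED, L on EN]
3. ∠EHL = 55°  [△EHL]
4. ∠EDN = 55°  [HL∥DN, corresponding at H]

∠EDN = 55°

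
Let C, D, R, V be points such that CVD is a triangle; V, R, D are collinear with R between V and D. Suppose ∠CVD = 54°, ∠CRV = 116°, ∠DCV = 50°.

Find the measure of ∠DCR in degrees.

∠DCR = 40°

1. ∠CDV = 76°  [△CVD]
2. ∠CRD = 64°  [linear pair at R on VD]
3. ∠CDR = 76°  [R on ray DV]
4. ∠DCR = 40°  [△CRD]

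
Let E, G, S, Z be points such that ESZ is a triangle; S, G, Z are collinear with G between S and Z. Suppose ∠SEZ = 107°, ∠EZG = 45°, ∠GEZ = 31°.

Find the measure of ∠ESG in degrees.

∠ESG = 28°

1. ∠EZS = 45°  [G on ray ZS]
2. ∠ESZ = 28°  [△ESZ]
3. ∠ESG = 28°  [G on ray SZ]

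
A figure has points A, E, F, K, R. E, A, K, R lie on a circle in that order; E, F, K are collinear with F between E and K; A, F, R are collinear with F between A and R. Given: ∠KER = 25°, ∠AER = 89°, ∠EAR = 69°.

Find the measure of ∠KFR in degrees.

1. ∠KAR = 25°  [same arc KR]
2. ∠AKR = 91°  [cyclic EAKR, opposite ∠E+∠K]
3. ∠EKR = 69°  [same arc ER]
4. ∠ARK = 64°  [△AKR]
5. ∠KFR = 47°  [△KFR]

∠KFR = 47°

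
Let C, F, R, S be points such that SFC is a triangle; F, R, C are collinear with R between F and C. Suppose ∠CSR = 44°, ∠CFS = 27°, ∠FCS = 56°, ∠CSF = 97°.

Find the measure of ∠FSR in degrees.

1. ∠RFS = 27°  [R on ray FC]
2. ∠RCS = 56°  [R on ray CF]
3. ∠CRS = 80°  [△SRC]
4. ∠FRS = 100°  [linear pair at R on FC]
5. ∠FSR = 53°  [△SFR]

∠FSR = 53°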